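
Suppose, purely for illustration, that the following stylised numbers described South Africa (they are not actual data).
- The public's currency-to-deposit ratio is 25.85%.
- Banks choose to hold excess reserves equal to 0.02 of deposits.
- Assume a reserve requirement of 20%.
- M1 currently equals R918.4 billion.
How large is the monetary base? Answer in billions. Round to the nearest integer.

The money multiplier is m = (1 + c) / (rr + e + c) = (1 + 0.2585) / (0.2 + 0.02 + 0.2585) ≈ 2.6301.
MB = M / m = 918.4 / 2.6301 ≈ 349.1882 billion.

R349 billion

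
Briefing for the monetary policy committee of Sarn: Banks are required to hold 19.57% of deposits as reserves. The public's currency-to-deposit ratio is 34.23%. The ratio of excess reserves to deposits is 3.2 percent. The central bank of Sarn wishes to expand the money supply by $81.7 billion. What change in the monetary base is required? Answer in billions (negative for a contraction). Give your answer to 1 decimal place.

The money multiplier is m = (1 + c) / (rr + e + c) = (1 + 0.3423) / (0.1957 + 0.032 + 0.3423) ≈ 2.3549.
ΔMB = ΔM / m = (+81.7) / 2.3549 ≈ 34.6936 billion.

$34.7 billion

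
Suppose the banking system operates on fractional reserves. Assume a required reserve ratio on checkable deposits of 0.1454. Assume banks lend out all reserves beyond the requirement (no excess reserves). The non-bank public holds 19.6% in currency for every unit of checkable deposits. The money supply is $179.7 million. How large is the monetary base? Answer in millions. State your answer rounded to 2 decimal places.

The money multiplier is m = (1 + c) / (rr + c) = (1 + 0.196) / (0.1454 + 0.196) ≈ 3.503222.
MB = M / m = 179.7 / 3.503222 ≈ 51.2956 million.

$51.30 million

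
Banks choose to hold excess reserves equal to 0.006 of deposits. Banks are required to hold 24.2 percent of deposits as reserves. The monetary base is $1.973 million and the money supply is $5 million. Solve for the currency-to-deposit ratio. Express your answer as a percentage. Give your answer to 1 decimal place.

Using m = M/MB = 5/1.973 ≈ 2.534212. From m = (1 + c)/(c + rr + e), rearranging gives 1 + c = m·(c + rr + e), so c·(1 − m) = m·(rr + e) − 1.
Hence c = [m·(rr + e) − 1]/(1 − m) = [2.534212 × (0.242 + 0.006) − 1] / (1 − 2.534212) ≈ 0.242154.

24.2%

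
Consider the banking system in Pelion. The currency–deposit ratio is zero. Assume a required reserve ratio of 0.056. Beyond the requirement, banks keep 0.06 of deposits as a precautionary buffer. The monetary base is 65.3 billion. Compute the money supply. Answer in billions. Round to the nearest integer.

563 billion

The money multiplier is m = 1 / (rr + e) = 1 / (0.056 + 0.06) ≈ 8.6207.
So M = m × MB = 8.6207 × 65.3 ≈ 562.9317 billion.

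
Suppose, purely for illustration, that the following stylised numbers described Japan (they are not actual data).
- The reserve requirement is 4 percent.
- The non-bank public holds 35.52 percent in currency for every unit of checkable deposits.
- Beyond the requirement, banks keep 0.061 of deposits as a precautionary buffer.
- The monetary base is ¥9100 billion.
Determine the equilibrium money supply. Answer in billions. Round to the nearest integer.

¥27033 billion

The money multiplier is m = (1 + c) / (rr + e + c) = (1 + 0.3552) / (0.04 + 0.061 + 0.3552) ≈ 2.97063.
So M = m × MB = 2.97063 × 9100 = 27032.733 billion.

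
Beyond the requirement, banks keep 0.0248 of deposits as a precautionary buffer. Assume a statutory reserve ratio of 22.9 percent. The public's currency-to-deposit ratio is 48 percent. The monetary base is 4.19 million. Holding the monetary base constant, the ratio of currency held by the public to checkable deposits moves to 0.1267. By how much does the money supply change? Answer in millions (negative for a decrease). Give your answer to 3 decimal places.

Initially m₁ = (1 + 0.48) / (0.229 + 0.0248 + 0.48) ≈ 2.01690, so M₁ = 2.01690 × 4.19 ≈ 8.4508 million.
After the change m₂ = (1 + 0.1267) / (0.229 + 0.0248 + 0.1267) ≈ 2.96110, so M₂ = 2.96110 × 4.19 ≈ 12.407 million.
ΔM = M₂ − M₁ = 12.407 − 8.4508 = 3.9562 million.

3.956 million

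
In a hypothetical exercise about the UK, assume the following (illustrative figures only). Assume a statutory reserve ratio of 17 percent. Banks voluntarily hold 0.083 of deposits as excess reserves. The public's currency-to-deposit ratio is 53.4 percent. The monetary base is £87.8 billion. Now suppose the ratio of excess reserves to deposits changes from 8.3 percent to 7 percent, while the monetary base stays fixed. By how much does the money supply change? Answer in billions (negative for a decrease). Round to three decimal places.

Initially m₁ = (1 + 0.534) / (0.17 + 0.083 + 0.534) ≈ 1.949174, so M₁ = 1.949174 × 87.8 ≈ 171.1375 billion.
After the change m₂ = (1 + 0.534) / (0.17 + 0.07 + 0.534) ≈ 1.981912, so M₂ = 1.981912 × 87.8 ≈ 174.0119 billion.
ΔM = M₂ − M₁ = 174.0119 − 171.1375 = 2.8744 billion.

£2.874 billion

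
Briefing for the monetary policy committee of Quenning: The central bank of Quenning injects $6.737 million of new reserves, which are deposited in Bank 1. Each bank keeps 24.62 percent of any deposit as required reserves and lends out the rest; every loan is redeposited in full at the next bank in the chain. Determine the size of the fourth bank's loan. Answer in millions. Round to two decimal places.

$2.18 million

Each bank lends a fraction (1 − rr) = 0.7538 of the deposit it receives, so Bank 4 receives 6.737·0.7538^3 and lends 6.737·0.7538^4 ≈ 2.1752 million.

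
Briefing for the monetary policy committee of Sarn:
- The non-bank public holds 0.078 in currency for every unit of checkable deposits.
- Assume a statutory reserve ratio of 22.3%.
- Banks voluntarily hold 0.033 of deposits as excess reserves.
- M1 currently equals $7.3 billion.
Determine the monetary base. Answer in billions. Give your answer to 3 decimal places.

$2.262 billion

The money multiplier is m = (1 + c) / (rr + e + c) = (1 + 0.078) / (0.223 + 0.033 + 0.078) ≈ 3.22754.
MB = M / m = 7.3 / 3.22754 ≈ 2.2618 billion.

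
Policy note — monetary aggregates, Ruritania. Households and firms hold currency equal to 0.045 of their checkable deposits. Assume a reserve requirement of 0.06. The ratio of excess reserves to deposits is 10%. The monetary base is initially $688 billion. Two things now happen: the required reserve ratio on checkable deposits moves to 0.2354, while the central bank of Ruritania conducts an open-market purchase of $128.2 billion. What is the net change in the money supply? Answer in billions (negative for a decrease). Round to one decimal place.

-1264.9 billion

Before: m₁ = (1 + 0.045) / (0.06 + 0.1 + 0.045) ≈ 5.09756, MB₁ = 688, so M₁ = 5.09756 × 688 ≈ 3507.1213 billion.
After: m₂ = (1 + 0.045) / (0.2354 + 0.1 + 0.045) ≈ 2.74711, MB₂ = 688 + 128.2 = 816.2, so M₂ = 2.74711 × 816.2 ≈ 2242.1912 billion.
ΔM = M₂ − M₁ = 2242.1912 − 3507.1213 = -1264.9301 billion.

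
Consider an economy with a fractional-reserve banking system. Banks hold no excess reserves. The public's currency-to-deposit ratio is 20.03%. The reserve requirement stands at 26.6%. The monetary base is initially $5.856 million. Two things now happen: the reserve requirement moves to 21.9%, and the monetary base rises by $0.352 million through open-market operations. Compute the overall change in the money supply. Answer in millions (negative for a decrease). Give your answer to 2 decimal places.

Before: m₁ = (1 + 0.2003) / (0.266 + 0.2003) ≈ 2.5741, MB₁ = 5.856, so M₁ = 2.5741 × 5.856 ≈ 15.0739 million.
After: m₂ = (1 + 0.2003) / (0.219 + 0.2003) ≈ 2.8626, MB₂ = 5.856 + 0.352 = 6.208, so M₂ = 2.8626 × 6.208 ≈ 17.771 million.
ΔM = M₂ − M₁ = 17.771 − 15.0739 = 2.6971 million.

$2.70 million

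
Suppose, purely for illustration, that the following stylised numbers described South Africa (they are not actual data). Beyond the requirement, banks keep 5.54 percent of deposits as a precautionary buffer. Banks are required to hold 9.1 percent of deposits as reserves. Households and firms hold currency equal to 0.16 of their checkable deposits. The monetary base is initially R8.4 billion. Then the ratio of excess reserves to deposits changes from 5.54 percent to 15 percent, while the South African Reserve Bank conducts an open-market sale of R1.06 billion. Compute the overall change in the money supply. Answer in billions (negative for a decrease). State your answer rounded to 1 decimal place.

Before: m₁ = (1 + 0.16) / (0.091 + 0.0554 + 0.16) ≈ 3.7859, MB₁ = 8.4, so M₁ = 3.7859 × 8.4 ≈ 31.8016 billion.
After: m₂ = (1 + 0.16) / (0.091 + 0.15 + 0.16) ≈ 2.8928, MB₂ = 8.4 − 1.06 = 7.34, so M₂ = 2.8928 × 7.34 ≈ 21.2332 billion.
ΔM = M₂ − M₁ = 21.2332 − 31.8016 = -10.5684 billion.

-10.6 billion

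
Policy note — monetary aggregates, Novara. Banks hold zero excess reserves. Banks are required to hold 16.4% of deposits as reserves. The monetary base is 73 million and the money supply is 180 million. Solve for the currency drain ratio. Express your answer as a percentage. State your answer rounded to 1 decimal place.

40.6%

Using m = M/MB = 180/73 ≈ 2.465753. From m = (1 + c)/(c + rr + e), rearranging gives 1 + c = m·(c + rr + e), so c·(1 − m) = m·(rr + e) − 1.
Hence c = [m·(rr + e) − 1]/(1 − m) = [2.465753 × (0.164 + 0) − 1] / (1 − 2.465753) ≈ 0.406355.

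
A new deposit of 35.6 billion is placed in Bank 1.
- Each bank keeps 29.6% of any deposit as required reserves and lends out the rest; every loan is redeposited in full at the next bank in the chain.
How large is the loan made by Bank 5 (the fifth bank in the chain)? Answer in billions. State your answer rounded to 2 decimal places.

Each bank lends a fraction (1 − rr) = 0.7040 of the deposit it receives, so Bank 5 receives 35.6·0.7040^4 and lends 35.6·0.7040^5 ≈ 6.1562 billion.

6.16 billion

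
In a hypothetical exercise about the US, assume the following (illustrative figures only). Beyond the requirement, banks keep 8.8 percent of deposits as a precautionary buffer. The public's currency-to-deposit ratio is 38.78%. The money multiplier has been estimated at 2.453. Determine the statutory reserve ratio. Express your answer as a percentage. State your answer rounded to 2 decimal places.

Using m = 2.453. Since m = (1 + c)/(c + rr + e), the denominator satisfies c + rr + e = (1 + c)/m = (1 + 0.3878) / 2.453 ≈ 0.565756.
With c = 0.3878 and e = 0.088, the statutory reserve ratio is 0.565756 − 0.3878 − 0.088 = 0.089956.

9.00%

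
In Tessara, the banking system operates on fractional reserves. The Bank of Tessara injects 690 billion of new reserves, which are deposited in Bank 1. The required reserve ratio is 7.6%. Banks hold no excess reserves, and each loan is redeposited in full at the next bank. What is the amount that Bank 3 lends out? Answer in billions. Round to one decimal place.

Each bank lends a fraction (1 − rr) = 0.9240 of the deposit it receives, so Bank 3 receives 690·0.9240^2 and lends 690·0.9240^3 ≈ 544.3334 billion.

544.3 billion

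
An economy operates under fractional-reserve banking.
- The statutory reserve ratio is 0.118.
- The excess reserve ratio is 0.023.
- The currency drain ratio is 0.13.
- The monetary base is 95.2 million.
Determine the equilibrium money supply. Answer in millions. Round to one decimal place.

397.0 million

The money multiplier is m = (1 + c) / (rr + e + c) = (1 + 0.13) / (0.118 + 0.023 + 0.13) ≈ 4.1697.
So M = m × MB = 4.1697 × 95.2 ≈ 396.9554 million.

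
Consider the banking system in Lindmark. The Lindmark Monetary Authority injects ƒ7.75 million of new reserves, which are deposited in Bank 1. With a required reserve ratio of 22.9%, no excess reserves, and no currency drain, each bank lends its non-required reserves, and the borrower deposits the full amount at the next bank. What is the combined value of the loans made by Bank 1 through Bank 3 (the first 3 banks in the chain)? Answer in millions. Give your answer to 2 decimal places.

ƒ14.13 million

Bank i lends (1 − rr)^i of the original deposit: Bank 1 lends 7.75·0.7710 ≈ 5.9752, Bank 2 lends 7.75·0.7710² ≈ 4.6069, and so on.
Summing a geometric series: total = 7.75·[0.7710·(1 − 0.7710^3) / (1 − 0.7710)] ≈ 14.1341 million.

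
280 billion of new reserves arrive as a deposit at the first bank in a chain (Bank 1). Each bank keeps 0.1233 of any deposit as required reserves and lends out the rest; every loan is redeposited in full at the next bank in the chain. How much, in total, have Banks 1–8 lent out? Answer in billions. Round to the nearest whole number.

Bank i lends (1 − rr)^i of the original deposit: Bank 1 lends 280·0.8767 = 245.4760, Bank 2 lends 280·0.8767² ≈ 215.2088, and so on.
Summing a geometric series: total = 280·[0.8767·(1 − 0.8767^8) / (1 − 0.8767)] ≈ 1296.0933 billion.

1296 billion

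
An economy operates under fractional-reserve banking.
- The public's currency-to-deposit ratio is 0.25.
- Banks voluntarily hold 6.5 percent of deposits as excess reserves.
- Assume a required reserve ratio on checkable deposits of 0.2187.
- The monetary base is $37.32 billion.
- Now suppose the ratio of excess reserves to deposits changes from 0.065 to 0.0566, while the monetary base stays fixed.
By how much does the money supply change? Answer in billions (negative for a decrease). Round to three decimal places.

$1.398 billion

Initially m₁ = (1 + 0.25) / (0.2187 + 0.065 + 0.25) ≈ 2.342140, so M₁ = 2.342140 × 37.32 ≈ 87.4087 billion.
After the change m₂ = (1 + 0.25) / (0.2187 + 0.0566 + 0.25) ≈ 2.379593, so M₂ = 2.379593 × 37.32 ≈ 88.8064 billion.
ΔM = M₂ − M₁ = 88.8064 − 87.4087 = 1.3977 billion.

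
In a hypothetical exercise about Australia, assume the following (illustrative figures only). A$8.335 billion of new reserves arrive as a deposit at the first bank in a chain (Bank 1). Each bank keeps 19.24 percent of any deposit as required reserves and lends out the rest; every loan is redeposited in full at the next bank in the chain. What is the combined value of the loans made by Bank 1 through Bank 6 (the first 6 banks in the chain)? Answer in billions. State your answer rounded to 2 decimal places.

Bank i lends (1 − rr)^i of the original deposit: Bank 1 lends 8.335·0.8076 ≈ 6.7313, Bank 2 lends 8.335·0.8076² ≈ 5.4362, and so on.
Summing a geometric series: total = 8.335·[0.8076·(1 − 0.8076^6) / (1 − 0.8076)] ≈ 25.2794 billion.

A$25.28 billion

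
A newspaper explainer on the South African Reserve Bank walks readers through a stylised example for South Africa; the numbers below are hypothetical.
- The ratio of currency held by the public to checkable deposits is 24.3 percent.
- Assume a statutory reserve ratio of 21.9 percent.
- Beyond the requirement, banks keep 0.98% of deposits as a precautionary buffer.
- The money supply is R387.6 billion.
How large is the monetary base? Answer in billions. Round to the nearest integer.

R147 billion

The money multiplier is m = (1 + c) / (rr + e + c) = (1 + 0.243) / (0.219 + 0.0098 + 0.243) ≈ 2.6346.
MB = M / m = 387.6 / 2.6346 ≈ 147.1191 billion.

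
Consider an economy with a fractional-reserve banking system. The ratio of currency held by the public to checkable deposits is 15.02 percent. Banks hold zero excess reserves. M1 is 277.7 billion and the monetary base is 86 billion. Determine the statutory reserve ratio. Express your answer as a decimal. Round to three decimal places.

0.206

Using m = M/MB = 277.7/86 ≈ 3.229070. Since m = (1 + c)/(c + rr + e), the denominator satisfies c + rr + e = (1 + c)/m = (1 + 0.1502) / 3.229070 ≈ 0.356202.
With c = 0.1502 and e = 0, the statutory reserve ratio is 0.356202 − 0.1502 − 0 = 0.206002.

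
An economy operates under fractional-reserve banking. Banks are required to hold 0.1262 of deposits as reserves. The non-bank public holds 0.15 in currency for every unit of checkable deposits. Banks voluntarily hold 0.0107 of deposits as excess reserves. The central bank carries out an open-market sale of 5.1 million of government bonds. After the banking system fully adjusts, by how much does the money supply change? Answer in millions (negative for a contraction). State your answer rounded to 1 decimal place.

-20.4 million

The money multiplier is m = (1 + c) / (rr + e + c) = (1 + 0.15) / (0.1262 + 0.0107 + 0.15) ≈ 4.0084.
The sale removes 5.1 million of base, so ΔM = m × ΔMB = 4.0084 × (−5.1) ≈ -20.4428 million.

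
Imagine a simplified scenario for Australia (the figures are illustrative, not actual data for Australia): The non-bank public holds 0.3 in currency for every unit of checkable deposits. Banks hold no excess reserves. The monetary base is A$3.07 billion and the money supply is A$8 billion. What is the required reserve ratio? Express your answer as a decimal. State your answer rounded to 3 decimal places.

Using m = M/MB = 8/3.07 ≈ 2.605863. Since m = (1 + c)/(c + rr + e), the denominator satisfies c + rr + e = (1 + c)/m = (1 + 0.3) / 2.605863 ≈ 0.498875.
With c = 0.3 and e = 0, the required reserve ratio is 0.498875 − 0.3 − 0 = 0.198875.

0.199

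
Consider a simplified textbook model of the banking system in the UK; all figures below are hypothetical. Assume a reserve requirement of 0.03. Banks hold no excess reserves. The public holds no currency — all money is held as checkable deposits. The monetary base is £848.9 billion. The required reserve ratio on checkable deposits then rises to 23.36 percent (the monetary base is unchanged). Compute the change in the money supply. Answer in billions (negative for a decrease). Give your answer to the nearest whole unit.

Initially m₁ = 1 / (0.03) ≈ 33.3333, so M₁ = 33.3333 × 848.9 ≈ 28296.6384 billion.
After the change m₂ = 1 / (0.2336) ≈ 4.2808, so M₂ = 4.2808 × 848.9 ≈ 3633.9711 billion.
ΔM = M₂ − M₁ = 3633.9711 − 28296.6384 = -24662.6673 billion.

-24663 billion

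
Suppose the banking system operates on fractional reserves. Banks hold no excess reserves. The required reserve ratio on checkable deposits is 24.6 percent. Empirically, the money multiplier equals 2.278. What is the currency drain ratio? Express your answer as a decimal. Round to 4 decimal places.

Using m = 2.278. From m = (1 + c)/(c + rr + e), rearranging gives 1 + c = m·(c + rr + e), so c·(1 − m) = m·(rr + e) − 1.
Hence c = [m·(rr + e) − 1]/(1 − m) = [2.278 × (0.246 + 0) − 1] / (1 − 2.278) ≈ 0.343984.

0.3440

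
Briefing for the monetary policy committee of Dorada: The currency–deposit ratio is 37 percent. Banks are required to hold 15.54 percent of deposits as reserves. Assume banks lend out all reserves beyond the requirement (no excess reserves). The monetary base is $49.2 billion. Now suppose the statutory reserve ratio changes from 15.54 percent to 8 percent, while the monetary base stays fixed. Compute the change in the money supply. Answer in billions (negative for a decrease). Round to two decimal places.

$21.50 billion

Initially m₁ = (1 + 0.37) / (0.1554 + 0.37) ≈ 2.60754, so M₁ = 2.60754 × 49.2 ≈ 128.291 billion.
After the change m₂ = (1 + 0.37) / (0.08 + 0.37) ≈ 3.04444, so M₂ = 3.04444 × 49.2 ≈ 149.7864 billion.
ΔM = M₂ − M₁ = 149.7864 − 128.291 = 21.4954 billion.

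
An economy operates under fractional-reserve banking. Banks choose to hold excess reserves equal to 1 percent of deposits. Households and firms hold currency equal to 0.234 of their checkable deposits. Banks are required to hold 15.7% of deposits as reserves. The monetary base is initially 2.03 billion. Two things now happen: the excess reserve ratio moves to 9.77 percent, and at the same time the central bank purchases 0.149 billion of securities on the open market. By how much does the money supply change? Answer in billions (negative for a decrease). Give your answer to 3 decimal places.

-0.745 billion

Before: m₁ = (1 + 0.234) / (0.157 + 0.01 + 0.234) ≈ 3.07731, MB₁ = 2.03, so M₁ = 3.07731 × 2.03 ≈ 6.2469 billion.
After: m₂ = (1 + 0.234) / (0.157 + 0.0977 + 0.234) ≈ 2.52507, MB₂ = 2.03 + 0.149 = 2.179, so M₂ = 2.52507 × 2.179 ≈ 5.5021 billion.
ΔM = M₂ − M₁ = 5.5021 − 6.2469 = -0.7448 billion.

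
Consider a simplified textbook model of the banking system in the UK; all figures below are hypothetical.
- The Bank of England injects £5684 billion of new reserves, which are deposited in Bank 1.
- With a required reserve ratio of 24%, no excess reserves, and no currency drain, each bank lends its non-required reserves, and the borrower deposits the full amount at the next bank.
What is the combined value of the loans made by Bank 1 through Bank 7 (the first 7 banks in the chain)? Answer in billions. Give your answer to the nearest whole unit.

Bank i lends (1 − rr)^i of the original deposit: Bank 1 lends 5684·0.7600 = 4319.8400, Bank 2 lends 5684·0.7600² = 3283.0784, and so on.
Summing a geometric series: total = 5684·[0.7600·(1 − 0.7600^7) / (1 − 0.7600)] ≈ 15363.2959 billion.

£15363 billion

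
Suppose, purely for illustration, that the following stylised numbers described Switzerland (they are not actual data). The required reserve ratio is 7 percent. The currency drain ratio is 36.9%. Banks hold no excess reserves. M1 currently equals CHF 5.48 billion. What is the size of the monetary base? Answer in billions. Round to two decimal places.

CHF 1.76 billion

The money multiplier is m = (1 + c) / (rr + c) = (1 + 0.369) / (0.07 + 0.369) ≈ 3.1185.
MB = M / m = 5.48 / 3.1185 ≈ 1.7573 billion.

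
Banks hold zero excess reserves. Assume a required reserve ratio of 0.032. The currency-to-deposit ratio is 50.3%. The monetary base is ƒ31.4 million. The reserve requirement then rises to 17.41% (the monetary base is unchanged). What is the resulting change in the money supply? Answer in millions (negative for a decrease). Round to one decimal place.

-18.5 million

Initially m₁ = (1 + 0.503) / (0.032 + 0.503) ≈ 2.8093, so M₁ = 2.8093 × 31.4 ≈ 88.212 million.
After the change m₂ = (1 + 0.503) / (0.1741 + 0.503) ≈ 2.2198, so M₂ = 2.2198 × 31.4 ≈ 69.7017 million.
ΔM = M₂ − M₁ = 69.7017 − 88.212 = -18.5103 million.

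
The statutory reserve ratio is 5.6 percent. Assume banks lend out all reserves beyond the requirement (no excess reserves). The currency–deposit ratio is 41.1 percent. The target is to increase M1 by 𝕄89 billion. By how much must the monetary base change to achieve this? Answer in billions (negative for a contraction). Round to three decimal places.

The money multiplier is m = (1 + c) / (rr + c) = (1 + 0.411) / (0.056 + 0.411) ≈ 3.021413.
ΔMB = ΔM / m = (+89) / 3.021413 ≈ 29.4564 billion.

𝕄29.456 billion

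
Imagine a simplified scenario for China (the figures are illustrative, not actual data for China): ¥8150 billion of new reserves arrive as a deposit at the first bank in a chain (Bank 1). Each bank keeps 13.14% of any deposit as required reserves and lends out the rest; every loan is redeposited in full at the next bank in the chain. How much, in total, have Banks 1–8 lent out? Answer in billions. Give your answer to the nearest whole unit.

Bank i lends (1 − rr)^i of the original deposit: Bank 1 lends 8150·0.8686 = 7079.0900, Bank 2 lends 8150·0.8686² ≈ 6148.8976, and so on.
Summing a geometric series: total = 8150·[0.8686·(1 − 0.8686^8) / (1 − 0.8686)] ≈ 36418.5165 billion.

¥36419 billion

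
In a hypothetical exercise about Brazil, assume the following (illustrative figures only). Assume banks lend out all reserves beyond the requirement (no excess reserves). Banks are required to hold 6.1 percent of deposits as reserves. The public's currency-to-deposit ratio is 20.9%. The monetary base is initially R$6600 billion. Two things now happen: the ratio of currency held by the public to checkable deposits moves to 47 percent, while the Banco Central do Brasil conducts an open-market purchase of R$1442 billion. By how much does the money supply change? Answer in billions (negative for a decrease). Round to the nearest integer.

-7290 billion

Before: m₁ = (1 + 0.209) / (0.061 + 0.209) ≈ 4.47778, MB₁ = 6600, so M₁ = 4.47778 × 6600 = 29553.348 billion.
After: m₂ = (1 + 0.47) / (0.061 + 0.47) ≈ 2.76836, MB₂ = 6600 + 1442 = 8042, so M₂ = 2.76836 × 8042 ≈ 22263.1511 billion.
ΔM = M₂ − M₁ = 22263.1511 − 29553.348 = -7290.1969 billion.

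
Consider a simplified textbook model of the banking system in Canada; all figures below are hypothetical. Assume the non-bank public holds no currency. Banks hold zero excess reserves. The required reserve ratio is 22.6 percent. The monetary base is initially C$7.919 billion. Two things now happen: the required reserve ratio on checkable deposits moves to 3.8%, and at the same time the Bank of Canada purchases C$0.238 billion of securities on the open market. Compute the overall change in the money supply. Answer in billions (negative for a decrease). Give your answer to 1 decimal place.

C$179.6 billion

Before: m₁ = 1 / (0.226) ≈ 4.4248, MB₁ = 7.919, so M₁ = 4.4248 × 7.919 ≈ 35.04 billion.
After: m₂ = 1 / (0.038) ≈ 26.3158, MB₂ = 7.919 + 0.238 = 8.157, so M₂ = 26.3158 × 8.157 ≈ 214.658 billion.
ΔM = M₂ − M₁ = 214.658 − 35.04 = 179.618 billion.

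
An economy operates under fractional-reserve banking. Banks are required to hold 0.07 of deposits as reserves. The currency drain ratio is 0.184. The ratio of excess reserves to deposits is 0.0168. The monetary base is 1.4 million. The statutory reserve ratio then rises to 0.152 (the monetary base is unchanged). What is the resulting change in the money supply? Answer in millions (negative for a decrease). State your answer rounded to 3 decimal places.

Initially m₁ = (1 + 0.184) / (0.07 + 0.0168 + 0.184) ≈ 4.37223, so M₁ = 4.37223 × 1.4 ≈ 6.1211 million.
After the change m₂ = (1 + 0.184) / (0.152 + 0.0168 + 0.184) ≈ 3.35601, so M₂ = 3.35601 × 1.4 ≈ 4.6984 million.
ΔM = M₂ − M₁ = 4.6984 − 6.1211 = -1.4227 million.

-1.423 million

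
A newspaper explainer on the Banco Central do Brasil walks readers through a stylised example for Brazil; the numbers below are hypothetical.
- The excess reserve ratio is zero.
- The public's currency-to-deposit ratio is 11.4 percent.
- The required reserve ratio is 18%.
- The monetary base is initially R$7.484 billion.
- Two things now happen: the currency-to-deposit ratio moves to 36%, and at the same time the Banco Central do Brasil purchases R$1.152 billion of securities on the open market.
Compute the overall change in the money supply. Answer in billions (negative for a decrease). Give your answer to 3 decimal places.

Before: m₁ = (1 + 0.114) / (0.18 + 0.114) ≈ 3.78912, MB₁ = 7.484, so M₁ = 3.78912 × 7.484 ≈ 28.3578 billion.
After: m₂ = (1 + 0.36) / (0.18 + 0.36) ≈ 2.51852, MB₂ = 7.484 + 1.152 = 8.636, so M₂ = 2.51852 × 8.636 ≈ 21.7499 billion.
ΔM = M₂ − M₁ = 21.7499 − 28.3578 = -6.6079 billion.

-6.608 billion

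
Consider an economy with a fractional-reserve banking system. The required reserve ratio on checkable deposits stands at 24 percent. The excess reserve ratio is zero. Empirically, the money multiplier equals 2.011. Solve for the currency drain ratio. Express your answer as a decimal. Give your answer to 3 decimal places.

0.512

Using m = 2.011. From m = (1 + c)/(c + rr + e), rearranging gives 1 + c = m·(c + rr + e), so c·(1 − m) = m·(rr + e) − 1.
Hence c = [m·(rr + e) − 1]/(1 − m) = [2.011 × (0.24 + 0) − 1] / (1 − 2.011) ≈ 0.511731.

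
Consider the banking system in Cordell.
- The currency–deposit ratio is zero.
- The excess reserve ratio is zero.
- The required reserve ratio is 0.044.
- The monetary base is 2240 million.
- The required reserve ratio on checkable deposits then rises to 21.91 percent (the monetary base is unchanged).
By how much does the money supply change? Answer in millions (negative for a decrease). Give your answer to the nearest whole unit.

Initially m₁ = 1 / (0.044) ≈ 22.72727, so M₁ = 22.72727 × 2240 = 50909.0848 million.
After the change m₂ = 1 / (0.2191) ≈ 4.56413, so M₂ = 4.56413 × 2240 = 10223.6512 million.
ΔM = M₂ − M₁ = 10223.6512 − 50909.0848 = -40685.4336 million.

-40685 million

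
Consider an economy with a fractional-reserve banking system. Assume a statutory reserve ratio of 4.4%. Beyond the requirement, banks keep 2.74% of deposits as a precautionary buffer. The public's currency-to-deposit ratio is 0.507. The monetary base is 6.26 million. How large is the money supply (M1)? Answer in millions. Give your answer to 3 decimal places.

The money multiplier is m = (1 + c) / (rr + e + c) = (1 + 0.507) / (0.044 + 0.0274 + 0.507) ≈ 2.60546.
So M = m × MB = 2.60546 × 6.26 ≈ 16.3102 million.

16.310 million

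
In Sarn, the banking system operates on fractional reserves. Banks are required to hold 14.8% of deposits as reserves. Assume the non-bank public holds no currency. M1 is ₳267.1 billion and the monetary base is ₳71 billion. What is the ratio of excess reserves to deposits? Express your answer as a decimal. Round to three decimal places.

Using m = M/MB = 267.1/71 ≈ 3.761972. Since m = (1 + c)/(c + rr + e), the denominator satisfies c + rr + e = (1 + c)/m = (1 + 0) / 3.761972 ≈ 0.265818.
With c = 0 and rr = 0.148, the ratio of excess reserves to deposits is 0.265818 − 0 − 0.148 = 0.117818.

0.118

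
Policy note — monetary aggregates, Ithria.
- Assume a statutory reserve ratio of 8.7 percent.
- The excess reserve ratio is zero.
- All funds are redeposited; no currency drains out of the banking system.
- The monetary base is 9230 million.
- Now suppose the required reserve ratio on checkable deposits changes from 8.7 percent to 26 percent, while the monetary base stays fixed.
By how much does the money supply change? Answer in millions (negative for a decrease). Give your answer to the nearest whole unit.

-70592 million

Initially m₁ = 1 / (0.087) ≈ 11.49425, so M₁ = 11.49425 × 9230 = 106091.9275 million.
After the change m₂ = 1 / (0.26) ≈ 3.84615, so M₂ = 3.84615 × 9230 = 35499.9645 million.
ΔM = M₂ − M₁ = 35499.9645 − 106091.9275 = -70591.963 million.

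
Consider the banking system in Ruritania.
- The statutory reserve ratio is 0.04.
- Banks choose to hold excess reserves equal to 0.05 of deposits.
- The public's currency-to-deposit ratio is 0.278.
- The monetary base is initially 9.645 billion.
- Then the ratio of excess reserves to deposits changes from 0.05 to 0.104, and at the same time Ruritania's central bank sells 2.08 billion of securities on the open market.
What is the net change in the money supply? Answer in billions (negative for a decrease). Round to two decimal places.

Before: m₁ = (1 + 0.278) / (0.04 + 0.05 + 0.278) ≈ 3.4728, MB₁ = 9.645, so M₁ = 3.4728 × 9.645 ≈ 33.4952 billion.
After: m₂ = (1 + 0.278) / (0.04 + 0.104 + 0.278) ≈ 3.0284, MB₂ = 9.645 − 2.08 = 7.565, so M₂ = 3.0284 × 7.565 ≈ 22.9098 billion.
ΔM = M₂ − M₁ = 22.9098 − 33.4952 = -10.5854 billion.

-10.59 billion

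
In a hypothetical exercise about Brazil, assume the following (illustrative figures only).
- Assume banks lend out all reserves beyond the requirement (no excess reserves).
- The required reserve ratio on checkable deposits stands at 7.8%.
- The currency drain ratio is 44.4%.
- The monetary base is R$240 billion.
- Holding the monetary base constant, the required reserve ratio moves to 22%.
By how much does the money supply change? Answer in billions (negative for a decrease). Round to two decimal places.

-141.98 billion

Initially m₁ = (1 + 0.444) / (0.078 + 0.444) ≈ 2.766284, so M₁ = 2.766284 × 240 ≈ 663.9082 billion.
After the change m₂ = (1 + 0.444) / (0.22 + 0.444) ≈ 2.174699, so M₂ = 2.174699 × 240 ≈ 521.9278 billion.
ΔM = M₂ − M₁ = 521.9278 − 663.9082 = -141.9804 billion.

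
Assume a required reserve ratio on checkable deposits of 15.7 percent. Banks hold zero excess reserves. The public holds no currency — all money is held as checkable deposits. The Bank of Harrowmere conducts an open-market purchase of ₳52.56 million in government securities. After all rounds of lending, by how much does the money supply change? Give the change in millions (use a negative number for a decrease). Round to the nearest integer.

₳335 million

The simple money multiplier is m = 1/rr = 1/0.157 ≈ 6.3694.
An open-market purchase increases the monetary base by 52.56 million, so ΔM = m × ΔMB = 6.3694 × 52.56 ≈ 334.7757 million.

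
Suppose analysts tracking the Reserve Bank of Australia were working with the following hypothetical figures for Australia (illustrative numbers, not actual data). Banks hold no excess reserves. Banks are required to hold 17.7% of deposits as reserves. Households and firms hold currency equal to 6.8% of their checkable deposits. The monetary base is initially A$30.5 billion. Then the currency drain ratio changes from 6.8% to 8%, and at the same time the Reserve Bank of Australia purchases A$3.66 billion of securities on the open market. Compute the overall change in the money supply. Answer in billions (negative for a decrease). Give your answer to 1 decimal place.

Before: m₁ = (1 + 0.068) / (0.177 + 0.068) ≈ 4.3592, MB₁ = 30.5, so M₁ = 4.3592 × 30.5 = 132.9556 billion.
After: m₂ = (1 + 0.08) / (0.177 + 0.08) ≈ 4.2023, MB₂ = 30.5 + 3.66 = 34.16, so M₂ = 4.2023 × 34.16 ≈ 143.5506 billion.
ΔM = M₂ − M₁ = 143.5506 − 132.9556 = 10.595 billion.

A$10.6 billion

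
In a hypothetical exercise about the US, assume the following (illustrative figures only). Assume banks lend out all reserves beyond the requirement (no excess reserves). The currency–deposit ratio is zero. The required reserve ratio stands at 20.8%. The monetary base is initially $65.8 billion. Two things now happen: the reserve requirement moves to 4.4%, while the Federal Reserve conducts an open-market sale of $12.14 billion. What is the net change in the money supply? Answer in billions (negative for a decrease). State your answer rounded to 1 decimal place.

Before: m₁ = 1 / (0.208) ≈ 4.8077, MB₁ = 65.8, so M₁ = 4.8077 × 65.8 ≈ 316.3467 billion.
After: m₂ = 1 / (0.044) ≈ 22.7273, MB₂ = 65.8 − 12.14 = 53.66, so M₂ = 22.7273 × 53.66 ≈ 1219.5469 billion.
ΔM = M₂ − M₁ = 1219.5469 − 316.3467 = 903.2002 billion.

$903.2 billion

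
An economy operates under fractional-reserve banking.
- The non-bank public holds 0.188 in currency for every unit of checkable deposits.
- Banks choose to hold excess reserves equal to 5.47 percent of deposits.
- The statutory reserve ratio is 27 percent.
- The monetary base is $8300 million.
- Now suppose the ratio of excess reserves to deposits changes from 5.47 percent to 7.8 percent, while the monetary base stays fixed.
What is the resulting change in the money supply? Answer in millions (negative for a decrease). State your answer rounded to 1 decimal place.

Initially m₁ = (1 + 0.188) / (0.27 + 0.0547 + 0.188) ≈ 2.317145, so M₁ = 2.317145 × 8300 = 19232.3035 million.
After the change m₂ = (1 + 0.188) / (0.27 + 0.078 + 0.188) ≈ 2.216418, so M₂ = 2.216418 × 8300 = 18396.2694 million.
ΔM = M₂ − M₁ = 18396.2694 − 19232.3035 = -836.0341 million.

-836.0 million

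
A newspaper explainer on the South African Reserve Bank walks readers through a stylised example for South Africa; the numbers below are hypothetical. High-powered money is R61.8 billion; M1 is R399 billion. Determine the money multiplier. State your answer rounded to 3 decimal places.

The money multiplier is m = M / MB = 399 / 61.8 ≈ 6.45631.

6.456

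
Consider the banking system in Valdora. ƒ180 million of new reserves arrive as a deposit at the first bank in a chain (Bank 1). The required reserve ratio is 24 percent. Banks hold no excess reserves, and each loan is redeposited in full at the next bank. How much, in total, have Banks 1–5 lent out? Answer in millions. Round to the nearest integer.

ƒ425 million

Bank i lends (1 − rr)^i of the original deposit: Bank 1 lends 180·0.7600 = 136.8000, Bank 2 lends 180·0.7600² = 103.9680, and so on.
Summing a geometric series: total = 180·[0.7600·(1 − 0.7600^5) / (1 − 0.7600)] ≈ 425.4751 million.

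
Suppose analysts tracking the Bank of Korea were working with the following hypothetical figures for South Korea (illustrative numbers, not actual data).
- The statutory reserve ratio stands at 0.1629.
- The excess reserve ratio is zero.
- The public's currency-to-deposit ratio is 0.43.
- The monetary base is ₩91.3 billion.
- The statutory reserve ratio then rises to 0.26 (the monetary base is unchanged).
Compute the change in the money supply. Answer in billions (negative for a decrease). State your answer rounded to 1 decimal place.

-31.0 billion

Initially m₁ = (1 + 0.43) / (0.1629 + 0.43) ≈ 2.4119, so M₁ = 2.4119 × 91.3 ≈ 220.2065 billion.
After the change m₂ = (1 + 0.43) / (0.26 + 0.43) ≈ 2.0725, so M₂ = 2.0725 × 91.3 ≈ 189.2192 billion.
ΔM = M₂ − M₁ = 189.2192 − 220.2065 = -30.9873 billion.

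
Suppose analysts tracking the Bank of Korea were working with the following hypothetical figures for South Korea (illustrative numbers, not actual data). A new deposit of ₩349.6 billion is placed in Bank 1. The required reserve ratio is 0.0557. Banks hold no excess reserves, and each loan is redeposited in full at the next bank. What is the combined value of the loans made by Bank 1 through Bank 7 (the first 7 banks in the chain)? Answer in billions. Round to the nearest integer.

Bank i lends (1 − rr)^i of the original deposit: Bank 1 lends 349.6·0.9443 ≈ 330.1273, Bank 2 lends 349.6·0.9443² ≈ 311.7392, and so on.
Summing a geometric series: total = 349.6·[0.9443·(1 − 0.9443^7) / (1 − 0.9443)] ≈ 1958.6575 billion.

₩1959 billion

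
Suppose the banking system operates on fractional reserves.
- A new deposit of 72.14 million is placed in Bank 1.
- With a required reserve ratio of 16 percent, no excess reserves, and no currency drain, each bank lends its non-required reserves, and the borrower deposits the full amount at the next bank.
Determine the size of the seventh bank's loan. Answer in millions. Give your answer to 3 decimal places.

21.288 million

Each bank lends a fraction (1 − rr) = 0.8400 of the deposit it receives, so Bank 7 receives 72.14·0.8400^6 and lends 72.14·0.8400^7 ≈ 21.2878 million.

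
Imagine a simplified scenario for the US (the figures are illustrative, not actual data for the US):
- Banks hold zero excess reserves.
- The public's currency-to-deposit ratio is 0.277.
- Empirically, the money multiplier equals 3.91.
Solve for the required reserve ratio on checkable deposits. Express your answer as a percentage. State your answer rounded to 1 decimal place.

5.0%

Using m = 3.91. Since m = (1 + c)/(c + rr + e), the denominator satisfies c + rr + e = (1 + c)/m = (1 + 0.277) / 3.91 ≈ 0.326598.
With c = 0.277 and e = 0, the required reserve ratio on checkable deposits is 0.326598 − 0.277 − 0 = 0.049598.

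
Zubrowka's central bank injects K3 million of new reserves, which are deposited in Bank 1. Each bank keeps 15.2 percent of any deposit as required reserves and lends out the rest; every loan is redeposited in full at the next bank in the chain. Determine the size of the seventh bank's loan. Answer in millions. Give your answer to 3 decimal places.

Each bank lends a fraction (1 − rr) = 0.8480 of the deposit it receives, so Bank 7 receives 3·0.8480^6 and lends 3·0.8480^7 ≈ 0.9460 million.

K0.946 million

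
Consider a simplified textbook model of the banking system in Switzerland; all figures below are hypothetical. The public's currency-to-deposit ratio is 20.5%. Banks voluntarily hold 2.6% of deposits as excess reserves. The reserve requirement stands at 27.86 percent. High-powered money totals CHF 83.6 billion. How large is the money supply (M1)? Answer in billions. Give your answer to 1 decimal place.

CHF 197.7 billion

The money multiplier is m = (1 + c) / (rr + e + c) = (1 + 0.205) / (0.2786 + 0.026 + 0.205) ≈ 2.3646.
So M = m × MB = 2.3646 × 83.6 ≈ 197.6806 billion.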